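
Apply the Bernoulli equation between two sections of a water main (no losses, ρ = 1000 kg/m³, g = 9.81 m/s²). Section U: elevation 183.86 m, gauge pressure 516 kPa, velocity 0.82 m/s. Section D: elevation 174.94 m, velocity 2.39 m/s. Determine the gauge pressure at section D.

P₂ ≈ 601 kPa

Pressure head at U: ψ₁ = P₁/(ρg) = 516×1000 / (1000 × 9.81) = 52.60 m.
Velocity heads: v₁²/2g = 0.82²/19.62 = 0.034 m; v₂²/2g = 2.39²/19.62 = 0.291 m.
Total head H = z₁ + ψ₁ + v₁²/2g = 183.86 + 52.60 + 0.034 = 236.49 m.
ψ₂ = H − z₂ − v₂²/2g = 236.49 − 174.94 − 0.291 = 61.26 m.
P₂ = ρgψ₂ = 1000 × 9.81 × 61.26 ≈ 601 kPa.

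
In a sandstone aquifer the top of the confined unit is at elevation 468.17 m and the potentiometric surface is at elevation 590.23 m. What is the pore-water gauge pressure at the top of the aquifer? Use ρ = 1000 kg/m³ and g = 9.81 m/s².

Pressure head at the aquifer top: ψ = h − z = 590.23 − 468.17 = 122.06 m.
P = ρgψ = 1000 × 9.81 × 122.06 = 1197409 Pa ≈ 1200 kPa.

P ≈ 1200 kPa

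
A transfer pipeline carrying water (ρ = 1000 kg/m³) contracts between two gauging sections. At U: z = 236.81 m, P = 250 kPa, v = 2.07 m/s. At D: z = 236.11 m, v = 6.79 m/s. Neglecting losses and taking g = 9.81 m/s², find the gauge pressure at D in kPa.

Pressure head at U: ψ₁ = P₁/(ρg) = 250×1000 / (1000 × 9.81) = 25.48 m.
Velocity heads: v₁²/2g = 2.07²/19.62 = 0.218 m; v₂²/2g = 6.79²/19.62 = 2.350 m.
Total head H = z₁ + ψ₁ + v₁²/2g = 236.81 + 25.48 + 0.218 = 262.51 m.
ψ₂ = H − z₂ − v₂²/2g = 262.51 − 236.11 − 2.350 = 24.05 m.
P₂ = ρgψ₂ = 1000 × 9.81 × 24.05 ≈ 236 kPa.

P₂ ≈ 236 kPa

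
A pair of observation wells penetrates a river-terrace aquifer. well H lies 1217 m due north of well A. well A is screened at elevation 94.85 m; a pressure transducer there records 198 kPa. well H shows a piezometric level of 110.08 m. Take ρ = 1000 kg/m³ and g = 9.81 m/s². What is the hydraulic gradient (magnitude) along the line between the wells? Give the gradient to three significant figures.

Pressure head at well A: ψ = P/(ρg) = 198×1000 / (1000 × 9.81) = 20.18 m.
Total head at well A: h = z + ψ = 94.85 + 20.18 = 115.03 m.
Total head at well H: h = 110.08 m (water level in the piezometer is the total head).
Head difference: h(well A) − h(well H) = 115.03 − 110.08 = 4.95 m.
Hydraulic gradient: i = |Δh| / L = 4.95 / 1217 = 0.00407.

i ≈ 0.00407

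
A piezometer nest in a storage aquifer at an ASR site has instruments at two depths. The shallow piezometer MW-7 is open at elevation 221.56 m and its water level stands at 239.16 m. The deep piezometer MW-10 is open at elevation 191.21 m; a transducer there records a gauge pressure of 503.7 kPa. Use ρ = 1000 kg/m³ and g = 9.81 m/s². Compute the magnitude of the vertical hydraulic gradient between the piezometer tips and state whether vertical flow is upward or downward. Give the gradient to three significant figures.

|i_v| ≈ 0.112; vertical flow is upward

Total head at MW-7: h = 239.16 m (water level in the standpipe).
Pressure head at MW-10: ψ = P/(ρg) = 503.7×1000 / (1000 × 9.81) = 51.35 m.
Total head at MW-10: h = z + ψ = 191.21 + 51.35 = 242.56 m.
Δh = h(MW-7) − h(MW-10) = 239.16 − 242.56 = -3.40 m.
Vertical separation Δz = 221.56 − 191.21 = 30.35 m.
|i_v| = |Δh| / Δz = 3.40 / 30.35 = 0.112.
Head is higher in the deep piezometer, so vertical flow is upward (discharge condition).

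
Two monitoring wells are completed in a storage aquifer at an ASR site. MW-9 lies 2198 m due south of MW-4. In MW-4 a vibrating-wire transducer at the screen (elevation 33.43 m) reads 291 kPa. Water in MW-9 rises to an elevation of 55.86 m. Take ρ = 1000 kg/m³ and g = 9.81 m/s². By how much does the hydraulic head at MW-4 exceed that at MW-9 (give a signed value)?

Pressure head at MW-4: ψ = P/(ρg) = 291×1000 / (1000 × 9.81) = 29.66 m.
Total head at MW-4: h = z + ψ = 33.43 + 29.66 = 63.09 m.
Total head at MW-9: h = 55.86 m (water level in the piezometer is the total head).
Head difference: h(MW-4) − h(MW-9) = 63.09 − 55.86 = 7.23 m.

Δh ≈ 7.23 m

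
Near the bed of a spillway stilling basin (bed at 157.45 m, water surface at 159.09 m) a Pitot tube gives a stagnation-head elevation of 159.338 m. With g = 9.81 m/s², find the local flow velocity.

Near the bed, under hydrostatic conditions, the piezometric head (z + ψ) equals the free-surface elevation, 159.09 m.
Velocity head = total − piezometric = 159.338 − 159.09 = 0.248 m.
v = √(2g·h_v) = √(2 × 9.81 × 0.248) = 2.21 m/s.

v ≈ 2.21 m/s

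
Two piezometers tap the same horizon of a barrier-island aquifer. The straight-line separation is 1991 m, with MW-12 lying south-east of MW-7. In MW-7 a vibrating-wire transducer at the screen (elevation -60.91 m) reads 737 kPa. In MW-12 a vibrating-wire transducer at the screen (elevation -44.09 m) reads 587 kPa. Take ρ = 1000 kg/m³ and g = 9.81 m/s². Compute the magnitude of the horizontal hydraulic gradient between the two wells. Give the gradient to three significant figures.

i ≈ 0.000768

Pressure head at MW-7: ψ = P/(ρg) = 737×1000 / (1000 × 9.81) = 75.13 m.
Total head at MW-7: h = z + ψ = -60.91 + 75.13 = 14.22 m.
Pressure head at MW-12: ψ = P/(ρg) = 587×1000 / (1000 × 9.81) = 59.84 m.
Total head at MW-12: h = z + ψ = -44.09 + 59.84 = 15.75 m.
Head difference: h(MW-7) − h(MW-12) = 14.22 − 15.75 = -1.53 m.
Hydraulic gradient: i = |Δh| / L = 1.53 / 1991 = 0.000768.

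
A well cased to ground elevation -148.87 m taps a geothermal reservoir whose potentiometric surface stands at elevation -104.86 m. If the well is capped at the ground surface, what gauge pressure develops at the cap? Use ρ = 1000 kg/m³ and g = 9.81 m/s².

Head above the cap: Δh = -104.86 − (-148.87) = 44.01 m.
P = ρgΔh = 1000 × 9.81 × 44.01 = 431738 Pa ≈ 432 kPa.

P ≈ 432 kPa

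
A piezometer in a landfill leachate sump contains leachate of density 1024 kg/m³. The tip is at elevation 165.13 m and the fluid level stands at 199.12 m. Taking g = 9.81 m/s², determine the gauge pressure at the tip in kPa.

P ≈ 341 kPa

Pressure head ψ = h − z = 199.12 − 165.13 = 33.99 m.
P = ρgψ = 1024 × 9.81 × 33.99 = 341445 Pa ≈ 341 kPa.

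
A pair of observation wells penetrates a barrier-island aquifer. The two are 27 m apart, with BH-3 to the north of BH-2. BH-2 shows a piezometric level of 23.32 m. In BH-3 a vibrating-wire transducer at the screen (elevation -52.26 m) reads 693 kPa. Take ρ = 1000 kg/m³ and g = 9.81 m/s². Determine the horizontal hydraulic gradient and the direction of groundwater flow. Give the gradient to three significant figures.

i ≈ 0.183; groundwater flows toward the north

Total head at BH-2: h = 23.32 m (water level in the piezometer is the total head).
Pressure head at BH-3: ψ = P/(ρg) = 693×1000 / (1000 × 9.81) = 70.64 m.
Total head at BH-3: h = z + ψ = -52.26 + 70.64 = 18.38 m.
Head difference: h(BH-2) − h(BH-3) = 23.32 − 18.38 = 4.94 m.
Hydraulic gradient: i = |Δh| / L = 4.94 / 27 = 0.183.
Flow is from higher to lower head: from BH-2 toward BH-3, i.e. toward the north.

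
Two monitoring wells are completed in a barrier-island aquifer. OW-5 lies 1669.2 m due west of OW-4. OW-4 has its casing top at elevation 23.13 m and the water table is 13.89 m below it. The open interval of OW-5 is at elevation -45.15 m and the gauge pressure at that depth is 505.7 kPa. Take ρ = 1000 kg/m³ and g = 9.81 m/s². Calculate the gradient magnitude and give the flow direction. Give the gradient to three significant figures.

i ≈ 0.00170; groundwater flows toward the west

Total head at OW-4: h = 23.13 − 13.89 = 9.24 m.
Pressure head at OW-5: ψ = P/(ρg) = 505.7×1000 / (1000 × 9.81) = 51.55 m.
Total head at OW-5: h = z + ψ = -45.15 + 51.55 = 6.40 m.
Head difference: h(OW-4) − h(OW-5) = 9.24 − 6.40 = 2.84 m.
Hydraulic gradient: i = |Δh| / L = 2.84 / 1669.2 = 0.00170.
Flow is from higher to lower head: from OW-4 toward OW-5, i.e. toward the west.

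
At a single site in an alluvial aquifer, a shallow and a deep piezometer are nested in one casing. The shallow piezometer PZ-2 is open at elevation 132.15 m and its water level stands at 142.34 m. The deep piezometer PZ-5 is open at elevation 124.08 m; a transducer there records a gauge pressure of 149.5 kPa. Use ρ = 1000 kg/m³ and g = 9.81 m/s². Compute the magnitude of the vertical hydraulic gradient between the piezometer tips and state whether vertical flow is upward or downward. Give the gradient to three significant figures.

|i_v| ≈ 0.374; vertical flow is downward

Total head at PZ-2: h = 142.34 m (water level in the standpipe).
Pressure head at PZ-5: ψ = P/(ρg) = 149.5×1000 / (1000 × 9.81) = 15.24 m.
Total head at PZ-5: h = z + ψ = 124.08 + 15.24 = 139.32 m.
Δh = h(PZ-2) − h(PZ-5) = 142.34 − 139.32 = 3.02 m.
Vertical separation Δz = 132.15 − 124.08 = 8.07 m.
|i_v| = |Δh| / Δz = 3.02 / 8.07 = 0.374.
Head is higher in the shallow piezometer, so vertical flow is downward (recharge condition).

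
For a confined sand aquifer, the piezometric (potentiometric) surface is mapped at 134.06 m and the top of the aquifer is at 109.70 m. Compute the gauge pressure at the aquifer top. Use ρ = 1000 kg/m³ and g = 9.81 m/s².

Pressure head at the aquifer top: ψ = h − z = 134.06 − 109.70 = 24.36 m.
P = ρgψ = 1000 × 9.81 × 24.36 = 238972 Pa ≈ 239 kPa.

P ≈ 239 kPa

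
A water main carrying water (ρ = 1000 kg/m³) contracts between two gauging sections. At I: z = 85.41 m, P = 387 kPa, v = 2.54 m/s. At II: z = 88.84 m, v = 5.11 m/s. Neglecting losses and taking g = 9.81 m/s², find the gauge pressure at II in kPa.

Pressure head at I: ψ₁ = P₁/(ρg) = 387×1000 / (1000 × 9.81) = 39.45 m.
Velocity heads: v₁²/2g = 2.54²/19.62 = 0.329 m; v₂²/2g = 5.11²/19.62 = 1.331 m.
Total head H = z₁ + ψ₁ + v₁²/2g = 85.41 + 39.45 + 0.329 = 125.19 m.
ψ₂ = H − z₂ − v₂²/2g = 125.19 − 88.84 − 1.331 = 35.02 m.
P₂ = ρgψ₂ = 1000 × 9.81 × 35.02 ≈ 344 kPa.

P₂ ≈ 344 kPa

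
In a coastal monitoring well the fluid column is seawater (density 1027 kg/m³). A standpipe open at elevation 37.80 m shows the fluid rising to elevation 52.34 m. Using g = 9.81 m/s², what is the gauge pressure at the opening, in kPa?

P ≈ 146 kPa

Pressure head ψ = h − z = 52.34 − 37.80 = 14.54 m.
P = ρgψ = 1027 × 9.81 × 14.54 = 146489 Pa ≈ 146 kPa.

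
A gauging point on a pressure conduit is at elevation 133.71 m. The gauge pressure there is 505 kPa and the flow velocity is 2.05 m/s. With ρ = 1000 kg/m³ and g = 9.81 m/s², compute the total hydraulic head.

Pressure head ψ = P/(ρg) = 505×1000 / (1000 × 9.81) = 51.48 m.
Velocity head = v²/(2g) = 2.05² / (2 × 9.81) = 0.214 m.
h = z + ψ + v²/(2g) = 133.71 + 51.48 + 0.214 = 185.40 m.

h ≈ 185.40 m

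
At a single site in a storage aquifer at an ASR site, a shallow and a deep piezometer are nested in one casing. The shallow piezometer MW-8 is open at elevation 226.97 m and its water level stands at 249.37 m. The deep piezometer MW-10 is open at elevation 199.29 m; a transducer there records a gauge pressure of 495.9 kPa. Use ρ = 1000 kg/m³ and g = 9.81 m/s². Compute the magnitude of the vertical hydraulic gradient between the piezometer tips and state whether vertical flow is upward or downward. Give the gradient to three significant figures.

|i_v| ≈ 0.0170; vertical flow is upward

Total head at MW-8: h = 249.37 m (water level in the standpipe).
Pressure head at MW-10: ψ = P/(ρg) = 495.9×1000 / (1000 × 9.81) = 50.55 m.
Total head at MW-10: h = z + ψ = 199.29 + 50.55 = 249.84 m.
Δh = h(MW-8) − h(MW-10) = 249.37 − 249.84 = -0.47 m.
Vertical separation Δz = 226.97 − 199.29 = 27.68 m.
|i_v| = |Δh| / Δz = 0.47 / 27.68 = 0.0170.
Head is higher in the deep piezometer, so vertical flow is upward (discharge condition).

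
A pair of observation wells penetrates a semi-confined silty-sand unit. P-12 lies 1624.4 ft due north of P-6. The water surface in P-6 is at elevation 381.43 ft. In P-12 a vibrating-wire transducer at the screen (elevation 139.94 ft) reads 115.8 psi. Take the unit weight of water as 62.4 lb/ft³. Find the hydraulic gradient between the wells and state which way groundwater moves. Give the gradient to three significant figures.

i ≈ 0.0158; groundwater flows toward the south

Total head at P-6: h = 381.43 ft (water level in the piezometer is the total head).
Pressure head at P-12: ψ = 144·P/γ = 144 × 115.8 / 62.4 = 267.23 ft.
Total head at P-12: h = z + ψ = 139.94 + 267.23 = 407.17 ft.
Head difference: h(P-6) − h(P-12) = 381.43 − 407.17 = -25.74 ft.
Hydraulic gradient: i = |Δh| / L = 25.74 / 1624.4 = 0.0158.
Flow is from higher to lower head: from P-12 toward P-6, i.e. toward the south.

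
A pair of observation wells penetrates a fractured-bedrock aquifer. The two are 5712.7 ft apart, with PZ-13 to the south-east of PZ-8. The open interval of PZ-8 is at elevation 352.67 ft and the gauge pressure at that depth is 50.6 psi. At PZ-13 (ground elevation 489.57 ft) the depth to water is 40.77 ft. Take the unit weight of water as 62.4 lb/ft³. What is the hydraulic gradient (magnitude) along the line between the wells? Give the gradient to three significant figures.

i ≈ 0.00361

Pressure head at PZ-8: ψ = 144·P/γ = 144 × 50.6 / 62.4 = 116.77 ft.
Total head at PZ-8: h = z + ψ = 352.67 + 116.77 = 469.44 ft.
Total head at PZ-13: h = 489.57 − 40.77 = 448.80 ft.
Head difference: h(PZ-8) − h(PZ-13) = 469.44 − 448.80 = 20.64 ft.
Hydraulic gradient: i = |Δh| / L = 20.64 / 5712.7 = 0.00361.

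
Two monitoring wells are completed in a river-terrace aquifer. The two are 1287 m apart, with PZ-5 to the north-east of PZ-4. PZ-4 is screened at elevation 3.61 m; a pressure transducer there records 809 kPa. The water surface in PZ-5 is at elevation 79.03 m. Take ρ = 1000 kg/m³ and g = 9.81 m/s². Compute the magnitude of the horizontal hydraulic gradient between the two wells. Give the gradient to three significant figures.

Pressure head at PZ-4: ψ = P/(ρg) = 809×1000 / (1000 × 9.81) = 82.47 m.
Total head at PZ-4: h = z + ψ = 3.61 + 82.47 = 86.08 m.
Total head at PZ-5: h = 79.03 m (water level in the piezometer is the total head).
Head difference: h(PZ-4) − h(PZ-5) = 86.08 − 79.03 = 7.05 m.
Hydraulic gradient: i = |Δh| / L = 7.05 / 1287 = 0.00548.

i ≈ 0.00548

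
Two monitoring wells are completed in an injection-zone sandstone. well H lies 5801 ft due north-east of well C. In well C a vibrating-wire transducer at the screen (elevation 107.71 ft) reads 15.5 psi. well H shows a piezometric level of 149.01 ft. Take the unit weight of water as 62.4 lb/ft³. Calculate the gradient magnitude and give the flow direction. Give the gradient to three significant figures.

Pressure head at well C: ψ = 144·P/γ = 144 × 15.5 / 62.4 = 35.77 ft.
Total head at well C: h = z + ψ = 107.71 + 35.77 = 143.48 ft.
Total head at well H: h = 149.01 ft (water level in the piezometer is the total head).
Head difference: h(well C) − h(well H) = 143.48 − 149.01 = -5.53 ft.
Hydraulic gradient: i = |Δh| / L = 5.53 / 5801 = 0.000953.
Flow is from higher to lower head: from well H toward well C, i.e. toward the south-west.

i ≈ 0.000953; groundwater flows toward the south-west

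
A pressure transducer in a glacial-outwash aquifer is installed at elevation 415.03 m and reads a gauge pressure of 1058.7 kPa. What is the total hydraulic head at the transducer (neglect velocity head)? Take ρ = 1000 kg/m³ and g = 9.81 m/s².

h ≈ 522.95 m

ψ = P/(ρg) = 1058.7×1000 / (1000 × 9.81) = 107.92 m.
h = z + ψ = 415.03 + 107.92 = 522.95 m.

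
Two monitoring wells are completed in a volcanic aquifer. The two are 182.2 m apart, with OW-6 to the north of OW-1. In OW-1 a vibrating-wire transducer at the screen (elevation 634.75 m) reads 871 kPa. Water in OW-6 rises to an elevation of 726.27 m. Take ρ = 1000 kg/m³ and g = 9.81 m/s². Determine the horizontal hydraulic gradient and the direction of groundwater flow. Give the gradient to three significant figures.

i ≈ 0.0150; groundwater flows toward the south

Pressure head at OW-1: ψ = P/(ρg) = 871×1000 / (1000 × 9.81) = 88.79 m.
Total head at OW-1: h = z + ψ = 634.75 + 88.79 = 723.54 m.
Total head at OW-6: h = 726.27 m (water level in the piezometer is the total head).
Head difference: h(OW-1) − h(OW-6) = 723.54 − 726.27 = -2.73 m.
Hydraulic gradient: i = |Δh| / L = 2.73 / 182.2 = 0.0150.
Flow is from higher to lower head: from OW-6 toward OW-1, i.e. toward the south.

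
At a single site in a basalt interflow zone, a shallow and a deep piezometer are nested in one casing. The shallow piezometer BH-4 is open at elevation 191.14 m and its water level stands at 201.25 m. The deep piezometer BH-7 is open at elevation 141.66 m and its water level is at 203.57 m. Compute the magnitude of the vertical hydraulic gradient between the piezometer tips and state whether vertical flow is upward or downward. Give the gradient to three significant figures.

Total head at BH-4: h = 201.25 m (water level in the standpipe).
Total head at BH-7: h = 203.57 m.
Δh = h(BH-4) − h(BH-7) = 201.25 − 203.57 = -2.32 m.
Vertical separation Δz = 191.14 − 141.66 = 49.48 m.
|i_v| = |Δh| / Δz = 2.32 / 49.48 = 0.0469.
Head is higher in the deep piezometer, so vertical flow is upward (discharge condition).

|i_v| ≈ 0.0469; vertical flow is upward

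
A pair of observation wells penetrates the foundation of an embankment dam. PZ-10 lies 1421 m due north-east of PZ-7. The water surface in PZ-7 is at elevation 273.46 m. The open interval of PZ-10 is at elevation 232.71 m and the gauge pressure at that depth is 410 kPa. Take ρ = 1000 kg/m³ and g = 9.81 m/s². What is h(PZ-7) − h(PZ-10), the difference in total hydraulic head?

Δh ≈ -1.04 m

Total head at PZ-7: h = 273.46 m (water level in the piezometer is the total head).
Pressure head at PZ-10: ψ = P/(ρg) = 410×1000 / (1000 × 9.81) = 41.79 m.
Total head at PZ-10: h = z + ψ = 232.71 + 41.79 = 274.50 m.
Head difference: h(PZ-7) − h(PZ-10) = 273.46 − 274.50 = -1.04 m.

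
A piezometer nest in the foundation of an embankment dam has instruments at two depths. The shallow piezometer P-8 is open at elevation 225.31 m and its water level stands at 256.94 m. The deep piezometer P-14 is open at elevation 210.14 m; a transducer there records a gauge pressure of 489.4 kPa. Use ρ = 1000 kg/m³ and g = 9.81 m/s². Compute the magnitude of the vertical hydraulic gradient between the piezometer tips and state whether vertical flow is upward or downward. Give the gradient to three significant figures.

Total head at P-8: h = 256.94 m (water level in the standpipe).
Pressure head at P-14: ψ = P/(ρg) = 489.4×1000 / (1000 × 9.81) = 49.89 m.
Total head at P-14: h = z + ψ = 210.14 + 49.89 = 260.03 m.
Δh = h(P-8) − h(P-14) = 256.94 − 260.03 = -3.09 m.
Vertical separation Δz = 225.31 − 210.14 = 15.17 m.
|i_v| = |Δh| / Δz = 3.09 / 15.17 = 0.204.
Head is higher in the deep piezometer, so vertical flow is upward (discharge condition).

|i_v| ≈ 0.204; vertical flow is upward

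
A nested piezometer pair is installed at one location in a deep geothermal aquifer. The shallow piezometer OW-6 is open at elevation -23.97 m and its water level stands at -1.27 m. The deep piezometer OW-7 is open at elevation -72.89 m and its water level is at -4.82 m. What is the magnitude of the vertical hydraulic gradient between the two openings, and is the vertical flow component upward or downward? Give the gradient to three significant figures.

|i_v| ≈ 0.0726; vertical flow is downward

Total head at OW-6: h = -1.27 m (water level in the standpipe).
Total head at OW-7: h = -4.82 m.
Δh = h(OW-6) − h(OW-7) = -1.27 − (-4.82) = 3.55 m.
Vertical separation Δz = -23.97 − (-72.89) = 48.92 m.
|i_v| = |Δh| / Δz = 3.55 / 48.92 = 0.0726.
Head is higher in the shallow piezometer, so vertical flow is downward (recharge condition).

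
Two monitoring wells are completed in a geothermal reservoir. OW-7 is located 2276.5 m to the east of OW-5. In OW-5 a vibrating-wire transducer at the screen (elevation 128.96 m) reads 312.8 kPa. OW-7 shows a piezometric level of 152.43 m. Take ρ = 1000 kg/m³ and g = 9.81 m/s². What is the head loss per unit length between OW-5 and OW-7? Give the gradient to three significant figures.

i ≈ 0.00370 m/m

Pressure head at OW-5: ψ = P/(ρg) = 312.8×1000 / (1000 × 9.81) = 31.89 m.
Total head at OW-5: h = z + ψ = 128.96 + 31.89 = 160.85 m.
Total head at OW-7: h = 152.43 m (water level in the piezometer is the total head).
Head difference: h(OW-5) − h(OW-7) = 160.85 − 152.43 = 8.42 m.
Hydraulic gradient: i = |Δh| / L = 8.42 / 2276.5 = 0.00370.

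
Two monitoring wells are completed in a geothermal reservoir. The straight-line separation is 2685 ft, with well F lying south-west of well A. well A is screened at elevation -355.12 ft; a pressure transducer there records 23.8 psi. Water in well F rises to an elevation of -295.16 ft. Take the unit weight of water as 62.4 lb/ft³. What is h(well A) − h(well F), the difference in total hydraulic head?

Δh ≈ -5.04 ft

Pressure head at well A: ψ = 144·P/γ = 144 × 23.8 / 62.4 = 54.92 ft.
Total head at well A: h = z + ψ = -355.12 + 54.92 = -300.20 ft.
Total head at well F: h = -295.16 ft (water level in the piezometer is the total head).
Head difference: h(well A) − h(well F) = -300.20 − (-295.16) = -5.04 ft.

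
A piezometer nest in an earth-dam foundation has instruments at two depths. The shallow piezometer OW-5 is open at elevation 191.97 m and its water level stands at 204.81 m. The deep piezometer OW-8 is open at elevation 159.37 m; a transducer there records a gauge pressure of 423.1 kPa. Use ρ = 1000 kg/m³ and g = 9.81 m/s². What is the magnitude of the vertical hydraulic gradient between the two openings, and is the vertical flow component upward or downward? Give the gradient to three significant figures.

|i_v| ≈ 0.0709; vertical flow is downward

Total head at OW-5: h = 204.81 m (water level in the standpipe).
Pressure head at OW-8: ψ = P/(ρg) = 423.1×1000 / (1000 × 9.81) = 43.13 m.
Total head at OW-8: h = z + ψ = 159.37 + 43.13 = 202.50 m.
Δh = h(OW-5) − h(OW-8) = 204.81 − 202.50 = 2.31 m.
Vertical separation Δz = 191.97 − 159.37 = 32.60 m.
|i_v| = |Δh| / Δz = 2.31 / 32.60 = 0.0709.
Head is higher in the shallow piezometer, so vertical flow is downward (recharge condition).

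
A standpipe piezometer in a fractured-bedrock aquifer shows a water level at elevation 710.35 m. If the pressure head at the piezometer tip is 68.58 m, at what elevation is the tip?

z ≈ 641.77 m

z = h − ψ = 710.35 − 68.58 = 641.77 m.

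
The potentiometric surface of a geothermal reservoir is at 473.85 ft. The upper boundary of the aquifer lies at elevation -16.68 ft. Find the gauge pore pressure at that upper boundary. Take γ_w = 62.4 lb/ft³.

P ≈ 213 psi

Pressure head at the aquifer top: ψ = h − z = 473.85 − (-16.68) = 490.53 ft.
P = γψ/144 = 62.4 × 490.53 / 144 = 213 psi.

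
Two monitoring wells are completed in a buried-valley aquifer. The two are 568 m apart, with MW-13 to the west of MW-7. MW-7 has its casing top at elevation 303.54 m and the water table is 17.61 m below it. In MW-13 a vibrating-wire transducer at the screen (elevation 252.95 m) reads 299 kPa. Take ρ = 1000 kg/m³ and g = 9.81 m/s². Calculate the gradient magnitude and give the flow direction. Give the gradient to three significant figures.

Total head at MW-7: h = 303.54 − 17.61 = 285.93 m.
Pressure head at MW-13: ψ = P/(ρg) = 299×1000 / (1000 × 9.81) = 30.48 m.
Total head at MW-13: h = z + ψ = 252.95 + 30.48 = 283.43 m.
Head difference: h(MW-7) − h(MW-13) = 285.93 − 283.43 = 2.50 m.
Hydraulic gradient: i = |Δh| / L = 2.50 / 568 = 0.00440.
Flow is from higher to lower head: from MW-7 toward MW-13, i.e. toward the west.

i ≈ 0.00440; groundwater flows toward the west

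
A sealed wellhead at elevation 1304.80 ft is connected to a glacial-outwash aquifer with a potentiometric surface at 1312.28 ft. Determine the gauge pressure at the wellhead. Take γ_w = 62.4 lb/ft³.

P ≈ 3.24 psi

Head above the cap: Δh = 1312.28 − 1304.80 = 7.48 ft.
P = γΔh/144 = 62.4 × 7.48 / 144 = 3.24 psi.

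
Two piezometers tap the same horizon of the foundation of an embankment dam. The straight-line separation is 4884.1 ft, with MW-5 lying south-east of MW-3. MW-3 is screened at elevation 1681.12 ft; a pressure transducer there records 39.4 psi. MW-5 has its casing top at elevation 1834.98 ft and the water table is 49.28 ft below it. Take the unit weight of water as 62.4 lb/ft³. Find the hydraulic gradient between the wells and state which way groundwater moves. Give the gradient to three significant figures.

Pressure head at MW-3: ψ = 144·P/γ = 144 × 39.4 / 62.4 = 90.92 ft.
Total head at MW-3: h = z + ψ = 1681.12 + 90.92 = 1772.04 ft.
Total head at MW-5: h = 1834.98 − 49.28 = 1785.70 ft.
Head difference: h(MW-3) − h(MW-5) = 1772.04 − 1785.70 = -13.66 ft.
Hydraulic gradient: i = |Δh| / L = 13.66 / 4884.1 = 0.00280.
Flow is from higher to lower head: from MW-5 toward MW-3, i.e. toward the north-west.

i ≈ 0.00280; groundwater flows toward the north-west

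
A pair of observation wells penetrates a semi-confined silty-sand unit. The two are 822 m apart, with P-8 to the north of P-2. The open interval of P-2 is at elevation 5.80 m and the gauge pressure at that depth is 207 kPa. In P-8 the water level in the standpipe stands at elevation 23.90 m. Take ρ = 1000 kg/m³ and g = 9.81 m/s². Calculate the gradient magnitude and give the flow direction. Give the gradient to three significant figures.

i ≈ 0.00365; groundwater flows toward the north

Pressure head at P-2: ψ = P/(ρg) = 207×1000 / (1000 × 9.81) = 21.10 m.
Total head at P-2: h = z + ψ = 5.80 + 21.10 = 26.90 m.
Total head at P-8: h = 23.90 m (water level in the piezometer is the total head).
Head difference: h(P-2) − h(P-8) = 26.90 − 23.90 = 3.00 m.
Hydraulic gradient: i = |Δh| / L = 3.00 / 822 = 0.00365.
Flow is from higher to lower head: from P-2 toward P-8, i.e. toward the north.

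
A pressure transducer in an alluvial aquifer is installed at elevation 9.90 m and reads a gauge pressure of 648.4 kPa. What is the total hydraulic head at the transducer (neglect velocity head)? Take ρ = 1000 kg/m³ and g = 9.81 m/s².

h ≈ 76.00 m

ψ = P/(ρg) = 648.4×1000 / (1000 × 9.81) = 66.10 m.
h = z + ψ = 9.90 + 66.10 = 76.00 m.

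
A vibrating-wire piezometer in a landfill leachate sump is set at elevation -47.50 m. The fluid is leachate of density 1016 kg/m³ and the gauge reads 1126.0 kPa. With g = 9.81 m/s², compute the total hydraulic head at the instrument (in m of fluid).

h ≈ 65.47 m

ψ = P/(ρg) = 1126.0×1000 / (1016 × 9.81) = 112.97 m.
h = z + ψ = -47.50 + 112.97 = 65.47 m.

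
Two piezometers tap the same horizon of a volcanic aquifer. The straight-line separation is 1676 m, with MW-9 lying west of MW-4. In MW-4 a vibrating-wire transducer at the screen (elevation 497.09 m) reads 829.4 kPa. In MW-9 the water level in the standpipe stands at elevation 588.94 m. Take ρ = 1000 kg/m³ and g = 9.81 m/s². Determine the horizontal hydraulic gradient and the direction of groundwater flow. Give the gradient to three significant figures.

Pressure head at MW-4: ψ = P/(ρg) = 829.4×1000 / (1000 × 9.81) = 84.55 m.
Total head at MW-4: h = z + ψ = 497.09 + 84.55 = 581.64 m.
Total head at MW-9: h = 588.94 m (water level in the piezometer is the total head).
Head difference: h(MW-4) − h(MW-9) = 581.64 − 588.94 = -7.30 m.
Hydraulic gradient: i = |Δh| / L = 7.30 / 1676 = 0.00436.
Flow is from higher to lower head: from MW-9 toward MW-4, i.e. toward the east.

i ≈ 0.00436; groundwater flows toward the east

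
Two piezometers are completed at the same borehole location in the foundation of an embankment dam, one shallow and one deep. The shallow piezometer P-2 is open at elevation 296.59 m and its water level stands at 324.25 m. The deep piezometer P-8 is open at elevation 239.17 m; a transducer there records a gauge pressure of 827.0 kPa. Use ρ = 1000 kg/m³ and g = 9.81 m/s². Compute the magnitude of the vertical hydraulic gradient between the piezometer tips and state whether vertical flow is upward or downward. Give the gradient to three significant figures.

Total head at P-2: h = 324.25 m (water level in the standpipe).
Pressure head at P-8: ψ = P/(ρg) = 827.0×1000 / (1000 × 9.81) = 84.30 m.
Total head at P-8: h = z + ψ = 239.17 + 84.30 = 323.47 m.
Δh = h(P-2) − h(P-8) = 324.25 − 323.47 = 0.78 m.
Vertical separation Δz = 296.59 − 239.17 = 57.42 m.
|i_v| = |Δh| / Δz = 0.78 / 57.42 = 0.0136.
Head is higher in the shallow piezometer, so vertical flow is downward (recharge condition).

|i_v| ≈ 0.0136; vertical flow is downward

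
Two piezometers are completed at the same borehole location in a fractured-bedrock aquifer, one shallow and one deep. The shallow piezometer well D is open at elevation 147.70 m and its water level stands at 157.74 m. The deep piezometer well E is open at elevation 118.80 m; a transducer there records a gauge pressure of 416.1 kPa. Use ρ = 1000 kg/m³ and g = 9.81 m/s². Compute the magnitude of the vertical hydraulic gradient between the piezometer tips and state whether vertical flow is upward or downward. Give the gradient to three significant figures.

Total head at well D: h = 157.74 m (water level in the standpipe).
Pressure head at well E: ψ = P/(ρg) = 416.1×1000 / (1000 × 9.81) = 42.42 m.
Total head at well E: h = z + ψ = 118.80 + 42.42 = 161.22 m.
Δh = h(well D) − h(well E) = 157.74 − 161.22 = -3.48 m.
Vertical separation Δz = 147.70 − 118.80 = 28.90 m.
|i_v| = |Δh| / Δz = 3.48 / 28.90 = 0.120.
Head is higher in the deep piezometer, so vertical flow is upward (discharge condition).

|i_v| ≈ 0.120; vertical flow is upward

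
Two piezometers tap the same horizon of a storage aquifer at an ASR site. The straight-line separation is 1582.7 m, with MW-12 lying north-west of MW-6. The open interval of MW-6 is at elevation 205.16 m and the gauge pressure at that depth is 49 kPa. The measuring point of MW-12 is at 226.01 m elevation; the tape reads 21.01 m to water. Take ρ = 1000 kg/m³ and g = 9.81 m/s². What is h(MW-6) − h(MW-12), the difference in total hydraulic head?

Pressure head at MW-6: ψ = P/(ρg) = 49×1000 / (1000 × 9.81) = 4.99 m.
Total head at MW-6: h = z + ψ = 205.16 + 4.99 = 210.15 m.
Total head at MW-12: h = 226.01 − 21.01 = 205.00 m.
Head difference: h(MW-6) − h(MW-12) = 210.15 − 205.00 = 5.15 m.

Δh ≈ 5.15 m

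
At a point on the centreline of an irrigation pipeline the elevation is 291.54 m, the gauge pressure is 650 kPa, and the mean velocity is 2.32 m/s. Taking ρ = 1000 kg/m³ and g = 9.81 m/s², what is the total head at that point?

h ≈ 358.07 m

Pressure head ψ = P/(ρg) = 650×1000 / (1000 × 9.81) = 66.26 m.
Velocity head = v²/(2g) = 2.32² / (2 × 9.81) = 0.274 m.
h = z + ψ + v²/(2g) = 291.54 + 66.26 + 0.274 = 358.07 m.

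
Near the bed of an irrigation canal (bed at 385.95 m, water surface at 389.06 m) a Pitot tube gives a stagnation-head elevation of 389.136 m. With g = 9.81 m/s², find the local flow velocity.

v ≈ 1.22 m/s

Near the bed, under hydrostatic conditions, the piezometric head (z + ψ) equals the free-surface elevation, 389.06 m.
Velocity head = total − piezometric = 389.136 − 389.06 = 0.076 m.
v = √(2g·h_v) = √(2 × 9.81 × 0.076) = 1.22 m/s.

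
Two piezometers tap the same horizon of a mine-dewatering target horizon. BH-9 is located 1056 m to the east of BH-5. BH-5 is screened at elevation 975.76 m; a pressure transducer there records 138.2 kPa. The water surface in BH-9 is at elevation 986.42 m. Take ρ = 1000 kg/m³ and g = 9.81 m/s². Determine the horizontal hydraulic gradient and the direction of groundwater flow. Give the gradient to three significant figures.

Pressure head at BH-5: ψ = P/(ρg) = 138.2×1000 / (1000 × 9.81) = 14.09 m.
Total head at BH-5: h = z + ψ = 975.76 + 14.09 = 989.85 m.
Total head at BH-9: h = 986.42 m (water level in the piezometer is the total head).
Head difference: h(BH-5) − h(BH-9) = 989.85 − 986.42 = 3.43 m.
Hydraulic gradient: i = |Δh| / L = 3.43 / 1056 = 0.00325.
Flow is from higher to lower head: from BH-5 toward BH-9, i.e. toward the east.

i ≈ 0.00325; groundwater flows toward the east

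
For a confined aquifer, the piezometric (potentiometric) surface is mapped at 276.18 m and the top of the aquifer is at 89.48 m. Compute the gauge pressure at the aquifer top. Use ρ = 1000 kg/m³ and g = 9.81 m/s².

Pressure head at the aquifer top: ψ = h − z = 276.18 − 89.48 = 186.70 m.
P = ρgψ = 1000 × 9.81 × 186.70 = 1831527 Pa ≈ 1830 kPa.

P ≈ 1830 kPa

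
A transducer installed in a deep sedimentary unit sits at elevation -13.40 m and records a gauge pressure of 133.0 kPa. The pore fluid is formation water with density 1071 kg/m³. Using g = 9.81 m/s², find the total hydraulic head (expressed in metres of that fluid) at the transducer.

h ≈ -0.74 m

ψ = P/(ρg) = 133.0×1000 / (1071 × 9.81) = 12.66 m.
h = z + ψ = -13.40 + 12.66 = -0.74 m.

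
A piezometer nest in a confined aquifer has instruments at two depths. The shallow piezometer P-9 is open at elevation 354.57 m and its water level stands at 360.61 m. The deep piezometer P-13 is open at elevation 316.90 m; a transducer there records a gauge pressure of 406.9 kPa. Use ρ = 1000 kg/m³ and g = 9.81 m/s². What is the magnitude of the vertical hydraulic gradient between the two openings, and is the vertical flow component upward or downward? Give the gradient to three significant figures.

|i_v| ≈ 0.0592; vertical flow is downward

Total head at P-9: h = 360.61 m (water level in the standpipe).
Pressure head at P-13: ψ = P/(ρg) = 406.9×1000 / (1000 × 9.81) = 41.48 m.
Total head at P-13: h = z + ψ = 316.90 + 41.48 = 358.38 m.
Δh = h(P-9) − h(P-13) = 360.61 − 358.38 = 2.23 m.
Vertical separation Δz = 354.57 − 316.90 = 37.67 m.
|i_v| = |Δh| / Δz = 2.23 / 37.67 = 0.0592.
Head is higher in the shallow piezometer, so vertical flow is downward (recharge condition).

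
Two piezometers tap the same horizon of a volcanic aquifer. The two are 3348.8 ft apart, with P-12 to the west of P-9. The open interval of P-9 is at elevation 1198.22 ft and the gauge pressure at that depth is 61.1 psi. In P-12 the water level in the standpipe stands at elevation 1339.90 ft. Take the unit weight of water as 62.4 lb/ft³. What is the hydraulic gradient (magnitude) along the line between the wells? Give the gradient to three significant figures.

i ≈ 0.000203

Pressure head at P-9: ψ = 144·P/γ = 144 × 61.1 / 62.4 = 141.00 ft.
Total head at P-9: h = z + ψ = 1198.22 + 141.00 = 1339.22 ft.
Total head at P-12: h = 1339.90 ft (water level in the piezometer is the total head).
Head difference: h(P-9) − h(P-12) = 1339.22 − 1339.90 = -0.68 ft.
Hydraulic gradient: i = |Δh| / L = 0.68 / 3348.8 = 0.000203.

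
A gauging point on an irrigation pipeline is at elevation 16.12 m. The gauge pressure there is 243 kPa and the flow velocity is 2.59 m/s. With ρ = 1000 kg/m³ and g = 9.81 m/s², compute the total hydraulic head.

Pressure head ψ = P/(ρg) = 243×1000 / (1000 × 9.81) = 24.77 m.
Velocity head = v²/(2g) = 2.59² / (2 × 9.81) = 0.342 m.
h = z + ψ + v²/(2g) = 16.12 + 24.77 + 0.342 = 41.23 m.

h ≈ 41.23 m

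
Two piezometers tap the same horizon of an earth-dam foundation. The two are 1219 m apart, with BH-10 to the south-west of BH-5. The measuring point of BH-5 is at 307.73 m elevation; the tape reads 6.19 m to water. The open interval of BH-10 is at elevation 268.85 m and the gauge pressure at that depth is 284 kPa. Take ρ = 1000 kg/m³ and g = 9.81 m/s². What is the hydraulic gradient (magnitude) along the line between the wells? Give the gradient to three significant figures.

Total head at BH-5: h = 307.73 − 6.19 = 301.54 m.
Pressure head at BH-10: ψ = P/(ρg) = 284×1000 / (1000 × 9.81) = 28.95 m.
Total head at BH-10: h = z + ψ = 268.85 + 28.95 = 297.80 m.
Head difference: h(BH-5) − h(BH-10) = 301.54 − 297.80 = 3.74 m.
Hydraulic gradient: i = |Δh| / L = 3.74 / 1219 = 0.00307.

i ≈ 0.00307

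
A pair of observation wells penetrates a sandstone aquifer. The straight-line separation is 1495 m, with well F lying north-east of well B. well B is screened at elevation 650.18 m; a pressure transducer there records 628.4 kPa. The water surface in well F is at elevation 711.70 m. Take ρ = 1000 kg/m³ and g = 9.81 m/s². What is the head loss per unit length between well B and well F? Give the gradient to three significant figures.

Pressure head at well B: ψ = P/(ρg) = 628.4×1000 / (1000 × 9.81) = 64.06 m.
Total head at well B: h = z + ψ = 650.18 + 64.06 = 714.24 m.
Total head at well F: h = 711.70 m (water level in the piezometer is the total head).
Head difference: h(well B) − h(well F) = 714.24 − 711.70 = 2.54 m.
Hydraulic gradient: i = |Δh| / L = 2.54 / 1495 = 0.00170.

i ≈ 0.00170 m/m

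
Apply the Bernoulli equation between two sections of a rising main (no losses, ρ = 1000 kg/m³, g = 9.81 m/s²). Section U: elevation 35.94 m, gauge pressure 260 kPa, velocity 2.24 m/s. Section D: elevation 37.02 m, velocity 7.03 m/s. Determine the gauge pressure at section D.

Pressure head at U: ψ₁ = P₁/(ρg) = 260×1000 / (1000 × 9.81) = 26.50 m.
Velocity heads: v₁²/2g = 2.24²/19.62 = 0.256 m; v₂²/2g = 7.03²/19.62 = 2.519 m.
Total head H = z₁ + ψ₁ + v₁²/2g = 35.94 + 26.50 + 0.256 = 62.70 m.
ψ₂ = H − z₂ − v₂²/2g = 62.70 − 37.02 − 2.519 = 23.16 m.
P₂ = ρgψ₂ = 1000 × 9.81 × 23.16 ≈ 227 kPa.

P₂ ≈ 227 kPa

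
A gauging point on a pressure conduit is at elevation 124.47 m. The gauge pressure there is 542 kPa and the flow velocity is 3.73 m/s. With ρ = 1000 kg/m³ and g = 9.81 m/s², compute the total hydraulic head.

h ≈ 180.43 m

Pressure head ψ = P/(ρg) = 542×1000 / (1000 × 9.81) = 55.25 m.
Velocity head = v²/(2g) = 3.73² / (2 × 9.81) = 0.709 m.
h = z + ψ + v²/(2g) = 124.47 + 55.25 + 0.709 = 180.43 m.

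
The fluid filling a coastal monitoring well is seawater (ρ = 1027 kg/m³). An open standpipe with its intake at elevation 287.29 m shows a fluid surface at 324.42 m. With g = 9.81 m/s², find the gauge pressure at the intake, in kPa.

P ≈ 374 kPa

Pressure head ψ = h − z = 324.42 − 287.29 = 37.13 m.
P = ρgψ = 1027 × 9.81 × 37.13 = 374080 Pa ≈ 374 kPa.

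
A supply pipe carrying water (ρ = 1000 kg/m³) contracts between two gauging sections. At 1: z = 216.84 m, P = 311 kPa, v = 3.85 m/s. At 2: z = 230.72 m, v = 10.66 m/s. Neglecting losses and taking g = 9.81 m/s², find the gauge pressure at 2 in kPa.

P₂ ≈ 125 kPa

Pressure head at 1: ψ₁ = P₁/(ρg) = 311×1000 / (1000 × 9.81) = 31.70 m.
Velocity heads: v₁²/2g = 3.85²/19.62 = 0.755 m; v₂²/2g = 10.66²/19.62 = 5.792 m.
Total head H = z₁ + ψ₁ + v₁²/2g = 216.84 + 31.70 + 0.755 = 249.29 m.
ψ₂ = H − z₂ − v₂²/2g = 249.29 − 230.72 − 5.792 = 12.78 m.
P₂ = ρgψ₂ = 1000 × 9.81 × 12.78 ≈ 125 kPa.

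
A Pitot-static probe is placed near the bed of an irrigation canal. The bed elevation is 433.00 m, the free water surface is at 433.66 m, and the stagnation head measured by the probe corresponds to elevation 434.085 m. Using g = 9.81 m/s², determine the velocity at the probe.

Near the bed, under hydrostatic conditions, the piezometric head (z + ψ) equals the free-surface elevation, 433.66 m.
Velocity head = total − piezometric = 434.085 − 433.66 = 0.425 m.
v = √(2g·h_v) = √(2 × 9.81 × 0.425) = 2.89 m/s.

v ≈ 2.89 m/s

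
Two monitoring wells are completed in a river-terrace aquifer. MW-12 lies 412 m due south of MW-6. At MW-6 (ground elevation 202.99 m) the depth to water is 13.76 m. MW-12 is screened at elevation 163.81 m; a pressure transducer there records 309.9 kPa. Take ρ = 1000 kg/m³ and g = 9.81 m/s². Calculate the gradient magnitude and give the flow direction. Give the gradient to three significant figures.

i ≈ 0.0150; groundwater flows toward the north

Total head at MW-6: h = 202.99 − 13.76 = 189.23 m.
Pressure head at MW-12: ψ = P/(ρg) = 309.9×1000 / (1000 × 9.81) = 31.59 m.
Total head at MW-12: h = z + ψ = 163.81 + 31.59 = 195.40 m.
Head difference: h(MW-6) − h(MW-12) = 189.23 − 195.40 = -6.17 m.
Hydraulic gradient: i = |Δh| / L = 6.17 / 412 = 0.0150.
Flow is from higher to lower head: from MW-12 toward MW-6, i.e. toward the north.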